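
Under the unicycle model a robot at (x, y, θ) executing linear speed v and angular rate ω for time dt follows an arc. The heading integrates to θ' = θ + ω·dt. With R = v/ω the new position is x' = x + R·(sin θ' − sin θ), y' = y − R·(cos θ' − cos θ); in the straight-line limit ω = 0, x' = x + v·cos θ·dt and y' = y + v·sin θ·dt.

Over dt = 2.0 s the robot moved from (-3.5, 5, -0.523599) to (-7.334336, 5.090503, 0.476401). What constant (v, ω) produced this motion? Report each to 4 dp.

Δθ = 0.476401 − -0.523599 = 1.000000
ω = Δθ/dt = 1.000000/2.0 = 0.5000
R = Δx/(sin θ' − sin θ) = -4.0000
v = R·ω = -4.0000·0.5000 = -2.0000

v = -2.0000, ω = 0.5000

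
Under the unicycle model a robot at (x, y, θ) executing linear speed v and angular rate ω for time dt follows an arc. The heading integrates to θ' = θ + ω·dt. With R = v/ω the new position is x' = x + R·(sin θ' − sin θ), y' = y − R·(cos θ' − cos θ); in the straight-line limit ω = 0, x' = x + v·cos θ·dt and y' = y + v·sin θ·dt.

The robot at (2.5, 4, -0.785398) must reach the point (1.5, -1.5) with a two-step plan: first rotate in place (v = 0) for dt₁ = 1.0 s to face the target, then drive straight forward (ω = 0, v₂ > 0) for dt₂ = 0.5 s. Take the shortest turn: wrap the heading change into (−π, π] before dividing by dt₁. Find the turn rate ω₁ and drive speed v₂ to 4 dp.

ω₁ = -0.9653, v₂ = 11.1803

heading to target = atan2(-1.5−4, 1.5−2.5) = -1.7506
Δθ = wrap(-1.7506 − -0.7854) = -0.9653; ω₁ = Δθ/dt₁ = -0.9653
distance = √((1.5−2.5)² + (-1.5−4)²) = 5.5902; v₂ = distance/dt₂ = 11.1803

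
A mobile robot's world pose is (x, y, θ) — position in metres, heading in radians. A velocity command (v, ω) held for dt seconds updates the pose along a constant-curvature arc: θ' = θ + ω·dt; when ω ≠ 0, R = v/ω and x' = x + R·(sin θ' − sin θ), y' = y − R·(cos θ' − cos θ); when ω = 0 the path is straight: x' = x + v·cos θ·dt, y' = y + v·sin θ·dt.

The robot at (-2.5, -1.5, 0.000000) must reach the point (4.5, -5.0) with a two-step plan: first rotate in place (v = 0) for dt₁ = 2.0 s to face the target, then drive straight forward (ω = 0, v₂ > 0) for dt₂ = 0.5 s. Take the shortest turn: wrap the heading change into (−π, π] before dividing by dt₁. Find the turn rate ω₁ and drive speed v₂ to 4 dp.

ω₁ = -0.2318, v₂ = 15.6525

heading to target = atan2(-5−-1.5, 4.5−-2.5) = -0.4636
Δθ = wrap(-0.4636 − 0.0000) = -0.4636; ω₁ = Δθ/dt₁ = -0.2318
distance = √((4.5−-2.5)² + (-5−-1.5)²) = 7.8262; v₂ = distance/dt₂ = 15.6525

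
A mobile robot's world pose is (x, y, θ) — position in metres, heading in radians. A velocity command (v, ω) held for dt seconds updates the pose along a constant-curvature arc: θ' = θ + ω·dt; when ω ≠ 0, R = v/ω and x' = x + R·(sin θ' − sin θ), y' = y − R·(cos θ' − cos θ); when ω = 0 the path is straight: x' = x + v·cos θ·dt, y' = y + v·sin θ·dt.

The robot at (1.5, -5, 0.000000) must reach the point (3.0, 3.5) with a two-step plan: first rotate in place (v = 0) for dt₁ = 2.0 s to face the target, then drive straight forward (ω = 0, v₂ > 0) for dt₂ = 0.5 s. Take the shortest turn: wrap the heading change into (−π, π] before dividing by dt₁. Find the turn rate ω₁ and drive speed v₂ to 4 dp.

ω₁ = 0.6981, v₂ = 17.2627

heading to target = atan2(3.5−-5, 3−1.5) = 1.3961
Δθ = wrap(1.3961 − 0.0000) = 1.3961; ω₁ = Δθ/dt₁ = 0.6981
distance = √((3−1.5)² + (3.5−-5)²) = 8.6313; v₂ = distance/dt₂ = 17.2627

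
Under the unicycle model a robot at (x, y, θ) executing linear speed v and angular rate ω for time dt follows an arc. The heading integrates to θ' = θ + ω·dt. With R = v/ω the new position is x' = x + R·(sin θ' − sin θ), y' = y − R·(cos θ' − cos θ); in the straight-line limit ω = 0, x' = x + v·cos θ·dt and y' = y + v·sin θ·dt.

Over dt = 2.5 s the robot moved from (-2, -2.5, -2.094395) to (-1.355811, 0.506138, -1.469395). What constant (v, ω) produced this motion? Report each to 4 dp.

v = -1.2500, ω = 0.2500

Δθ = -1.469395 − -2.094395 = 0.625000
ω = Δθ/dt = 0.625000/2.5 = 0.2500
R = −Δy/(cos θ' − cos θ) = -5.0000
v = R·ω = -5.0000·0.2500 = -1.2500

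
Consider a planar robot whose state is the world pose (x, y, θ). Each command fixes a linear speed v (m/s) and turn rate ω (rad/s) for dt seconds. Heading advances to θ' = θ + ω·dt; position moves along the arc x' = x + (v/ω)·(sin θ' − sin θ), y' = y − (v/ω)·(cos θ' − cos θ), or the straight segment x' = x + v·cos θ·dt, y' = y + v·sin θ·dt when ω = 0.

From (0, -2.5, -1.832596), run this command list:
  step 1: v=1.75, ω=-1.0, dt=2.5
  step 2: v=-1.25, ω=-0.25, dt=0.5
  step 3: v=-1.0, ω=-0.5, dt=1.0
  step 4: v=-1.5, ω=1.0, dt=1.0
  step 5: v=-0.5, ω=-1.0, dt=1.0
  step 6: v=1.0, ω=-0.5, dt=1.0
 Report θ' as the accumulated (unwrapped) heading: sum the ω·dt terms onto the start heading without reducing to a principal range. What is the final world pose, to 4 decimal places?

(-2.1624, -5.2639, -5.4576)

step 1: θ'=-4.3326 (R=-1.7500) → pose (-3.3157, -2.6958, -4.3326)
step 2: θ'=-4.4576 (R=5.0000) → pose (-3.1208, -3.2893, -4.4576)
step 3: θ'=-4.9576 (R=2.0000) → pose (-3.1161, -4.2789, -4.9576)
step 4: θ'=-3.9576 (R=-1.5000) → pose (-2.7535, -5.6707, -3.9576)
step 5: θ'=-4.9576 (R=0.5000) → pose (-2.6327, -6.1347, -4.9576)
step 6: θ'=-5.4576 (R=-2.0000) → pose (-2.1624, -5.2639, -5.4576)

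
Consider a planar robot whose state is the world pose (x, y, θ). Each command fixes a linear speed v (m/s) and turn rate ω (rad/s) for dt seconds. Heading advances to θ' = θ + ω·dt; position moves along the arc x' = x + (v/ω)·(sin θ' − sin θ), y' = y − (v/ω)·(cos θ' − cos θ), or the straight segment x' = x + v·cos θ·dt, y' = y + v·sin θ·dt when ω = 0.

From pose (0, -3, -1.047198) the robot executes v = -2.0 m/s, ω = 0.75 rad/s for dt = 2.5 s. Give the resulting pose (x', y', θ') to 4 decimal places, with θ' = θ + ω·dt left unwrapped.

(-4.2733, -2.5293, 0.8278)

θ' = -1.0472 + 0.75·2.5 = 0.8278
R = v/ω = -2.0/0.75 = -2.6667
x' = 0 + -2.6667·(sin 0.8278 − sin -1.0472) = -4.2733
y' = -3 − -2.6667·(cos 0.8278 − cos -1.0472) = -2.5293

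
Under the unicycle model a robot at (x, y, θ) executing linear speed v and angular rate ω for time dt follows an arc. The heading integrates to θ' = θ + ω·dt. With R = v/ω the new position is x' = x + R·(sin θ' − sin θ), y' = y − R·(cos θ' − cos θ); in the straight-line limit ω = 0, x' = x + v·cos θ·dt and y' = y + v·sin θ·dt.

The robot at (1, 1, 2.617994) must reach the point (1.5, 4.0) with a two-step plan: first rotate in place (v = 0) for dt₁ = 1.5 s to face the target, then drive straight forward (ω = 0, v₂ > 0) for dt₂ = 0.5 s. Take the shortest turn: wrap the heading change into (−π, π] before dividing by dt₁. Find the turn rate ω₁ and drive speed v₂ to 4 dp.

ω₁ = -0.8082, v₂ = 6.0828

heading to target = atan2(4−1, 1.5−1) = 1.4056
Δθ = wrap(1.4056 − 2.6180) = -1.2123; ω₁ = Δθ/dt₁ = -0.8082
distance = √((1.5−1)² + (4−1)²) = 3.0414; v₂ = distance/dt₂ = 6.0828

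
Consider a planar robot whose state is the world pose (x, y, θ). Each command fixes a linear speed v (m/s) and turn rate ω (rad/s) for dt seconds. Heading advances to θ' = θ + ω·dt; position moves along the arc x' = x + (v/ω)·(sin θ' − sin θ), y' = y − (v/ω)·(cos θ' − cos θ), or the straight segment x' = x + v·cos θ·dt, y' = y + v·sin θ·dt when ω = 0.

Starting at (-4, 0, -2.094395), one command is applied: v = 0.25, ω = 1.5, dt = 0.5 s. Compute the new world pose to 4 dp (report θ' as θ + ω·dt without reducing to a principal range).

θ' = -2.0944 + 1.5·0.5 = -1.3444
R = v/ω = 0.25/1.5 = 0.1667
x' = -4 + 0.1667·(sin -1.3444 − sin -2.0944) = -4.0181
y' = 0 − 0.1667·(cos -1.3444 − cos -2.0944) = -0.1207

(-4.0181, -0.1207, -1.3444)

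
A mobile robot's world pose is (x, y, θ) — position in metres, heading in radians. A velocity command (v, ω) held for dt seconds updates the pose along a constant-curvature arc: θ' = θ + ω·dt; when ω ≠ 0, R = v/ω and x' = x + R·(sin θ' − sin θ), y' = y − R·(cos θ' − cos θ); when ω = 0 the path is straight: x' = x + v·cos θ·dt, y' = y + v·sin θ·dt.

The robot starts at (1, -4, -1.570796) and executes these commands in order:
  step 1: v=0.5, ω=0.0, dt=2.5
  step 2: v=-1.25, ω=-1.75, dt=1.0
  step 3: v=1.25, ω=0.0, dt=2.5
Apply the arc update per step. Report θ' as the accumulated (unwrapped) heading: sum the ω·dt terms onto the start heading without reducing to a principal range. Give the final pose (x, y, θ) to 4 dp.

(-1.2334, -3.9901, -3.3208)

step 1: θ'=-1.5708 (straight) → pose (1.0000, -5.2500, -1.5708)
step 2: θ'=-3.3208 (R=0.7143) → pose (1.8416, -4.5472, -3.3208)
step 3: θ'=-3.3208 (straight) → pose (-1.2334, -3.9901, -3.3208)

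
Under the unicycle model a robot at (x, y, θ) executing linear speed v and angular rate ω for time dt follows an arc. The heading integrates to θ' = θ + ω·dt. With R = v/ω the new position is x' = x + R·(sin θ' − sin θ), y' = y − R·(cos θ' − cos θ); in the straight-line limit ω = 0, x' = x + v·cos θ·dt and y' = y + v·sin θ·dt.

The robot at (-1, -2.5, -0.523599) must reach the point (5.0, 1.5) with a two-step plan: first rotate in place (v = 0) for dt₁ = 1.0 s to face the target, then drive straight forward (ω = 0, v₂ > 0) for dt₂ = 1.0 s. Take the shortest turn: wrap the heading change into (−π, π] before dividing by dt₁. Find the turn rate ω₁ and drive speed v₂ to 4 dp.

ω₁ = 1.1116, v₂ = 7.2111

heading to target = atan2(1.5−-2.5, 5−-1) = 0.5880
Δθ = wrap(0.5880 − -0.5236) = 1.1116; ω₁ = Δθ/dt₁ = 1.1116
distance = √((5−-1)² + (1.5−-2.5)²) = 7.2111; v₂ = distance/dt₂ = 7.2111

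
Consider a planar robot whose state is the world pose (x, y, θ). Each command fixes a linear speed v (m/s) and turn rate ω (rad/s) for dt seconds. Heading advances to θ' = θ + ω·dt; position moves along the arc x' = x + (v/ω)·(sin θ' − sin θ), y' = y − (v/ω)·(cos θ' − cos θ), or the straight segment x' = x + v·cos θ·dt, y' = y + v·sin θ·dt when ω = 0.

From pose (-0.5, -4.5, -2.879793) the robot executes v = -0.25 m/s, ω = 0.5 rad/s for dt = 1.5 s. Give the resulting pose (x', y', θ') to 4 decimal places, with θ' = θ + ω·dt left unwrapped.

(-0.2055, -4.2822, -2.1298)

θ' = -2.8798 + 0.5·1.5 = -2.1298
R = v/ω = -0.25/0.5 = -0.5000
x' = -0.5 + -0.5000·(sin -2.1298 − sin -2.8798) = -0.2055
y' = -4.5 − -0.5000·(cos -2.1298 − cos -2.8798) = -4.2822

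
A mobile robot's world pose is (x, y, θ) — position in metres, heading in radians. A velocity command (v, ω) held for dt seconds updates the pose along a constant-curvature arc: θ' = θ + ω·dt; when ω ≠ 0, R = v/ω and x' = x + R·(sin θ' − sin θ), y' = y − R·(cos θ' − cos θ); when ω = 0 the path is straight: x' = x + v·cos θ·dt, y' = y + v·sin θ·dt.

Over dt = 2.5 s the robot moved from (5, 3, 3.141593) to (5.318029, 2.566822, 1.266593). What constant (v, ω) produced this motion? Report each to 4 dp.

v = -0.2500, ω = -0.7500

Δθ = 1.266593 − 3.141593 = -1.875000
ω = Δθ/dt = -1.875000/2.5 = -0.7500
R = −Δy/(cos θ' − cos θ) = 0.3333
v = R·ω = 0.3333·-0.7500 = -0.2500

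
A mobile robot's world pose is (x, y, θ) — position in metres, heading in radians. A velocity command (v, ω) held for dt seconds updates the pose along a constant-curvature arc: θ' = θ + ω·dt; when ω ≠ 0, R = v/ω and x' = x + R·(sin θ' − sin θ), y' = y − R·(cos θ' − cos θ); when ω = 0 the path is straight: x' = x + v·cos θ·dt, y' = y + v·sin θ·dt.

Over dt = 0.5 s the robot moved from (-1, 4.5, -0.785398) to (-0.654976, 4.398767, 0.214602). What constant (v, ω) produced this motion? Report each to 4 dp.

Δθ = 0.214602 − -0.785398 = 1.000000
ω = Δθ/dt = 1.000000/0.5 = 2.0000
R = Δx/(sin θ' − sin θ) = 0.3750
v = R·ω = 0.3750·2.0000 = 0.7500

v = 0.7500, ω = 2.0000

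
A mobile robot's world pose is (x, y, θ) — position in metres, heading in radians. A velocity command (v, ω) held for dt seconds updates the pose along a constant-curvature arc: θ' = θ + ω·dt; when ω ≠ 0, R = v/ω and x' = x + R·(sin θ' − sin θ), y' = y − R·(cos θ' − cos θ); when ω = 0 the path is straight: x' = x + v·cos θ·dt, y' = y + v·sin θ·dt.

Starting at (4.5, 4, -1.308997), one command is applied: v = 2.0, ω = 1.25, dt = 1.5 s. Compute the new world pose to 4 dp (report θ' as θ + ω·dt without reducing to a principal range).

(6.9035, 3.0636, 0.5660)

θ' = -1.3090 + 1.25·1.5 = 0.5660
R = v/ω = 2.0/1.25 = 1.6000
x' = 4.5 + 1.6000·(sin 0.5660 − sin -1.3090) = 6.9035
y' = 4 − 1.6000·(cos 0.5660 − cos -1.3090) = 3.0636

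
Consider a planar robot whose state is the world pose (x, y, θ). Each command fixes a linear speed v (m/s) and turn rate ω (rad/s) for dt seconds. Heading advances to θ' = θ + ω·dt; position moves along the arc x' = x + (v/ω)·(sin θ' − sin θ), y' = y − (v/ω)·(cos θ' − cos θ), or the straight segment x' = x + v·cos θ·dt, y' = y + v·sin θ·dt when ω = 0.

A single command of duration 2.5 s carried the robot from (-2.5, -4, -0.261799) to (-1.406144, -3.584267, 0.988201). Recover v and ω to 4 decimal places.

v = 0.5000, ω = 0.5000

Δθ = 0.988201 − -0.261799 = 1.250000
ω = Δθ/dt = 1.250000/2.5 = 0.5000
R = Δx/(sin θ' − sin θ) = 1.0000
v = R·ω = 1.0000·0.5000 = 0.5000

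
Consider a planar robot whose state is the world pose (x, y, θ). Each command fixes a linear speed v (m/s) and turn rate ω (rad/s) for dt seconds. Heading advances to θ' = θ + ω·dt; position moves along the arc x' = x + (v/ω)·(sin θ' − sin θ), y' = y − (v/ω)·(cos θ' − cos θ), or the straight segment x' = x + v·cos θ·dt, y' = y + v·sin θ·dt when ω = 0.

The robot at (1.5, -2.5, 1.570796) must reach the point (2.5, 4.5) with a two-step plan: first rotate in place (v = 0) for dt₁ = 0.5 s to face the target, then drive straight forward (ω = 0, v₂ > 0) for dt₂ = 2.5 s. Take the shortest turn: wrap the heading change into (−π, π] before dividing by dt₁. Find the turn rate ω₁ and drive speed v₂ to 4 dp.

ω₁ = -0.2838, v₂ = 2.8284

heading to target = atan2(4.5−-2.5, 2.5−1.5) = 1.4289
Δθ = wrap(1.4289 − 1.5708) = -0.1419; ω₁ = Δθ/dt₁ = -0.2838
distance = √((2.5−1.5)² + (4.5−-2.5)²) = 7.0711; v₂ = distance/dt₂ = 2.8284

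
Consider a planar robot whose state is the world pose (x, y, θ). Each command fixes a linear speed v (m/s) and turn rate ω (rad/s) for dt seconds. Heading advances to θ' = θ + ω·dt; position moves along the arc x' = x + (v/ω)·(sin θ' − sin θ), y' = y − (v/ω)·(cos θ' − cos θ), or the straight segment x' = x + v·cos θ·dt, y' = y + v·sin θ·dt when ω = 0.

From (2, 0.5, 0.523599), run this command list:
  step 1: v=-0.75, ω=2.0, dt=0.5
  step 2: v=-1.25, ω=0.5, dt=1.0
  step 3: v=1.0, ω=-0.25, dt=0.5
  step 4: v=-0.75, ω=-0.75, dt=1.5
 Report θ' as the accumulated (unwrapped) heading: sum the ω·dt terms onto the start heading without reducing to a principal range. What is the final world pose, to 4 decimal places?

step 1: θ'=1.5236 (R=-0.3750) → pose (1.8129, 0.1929, 1.5236)
step 2: θ'=2.0236 (R=-2.5000) → pose (2.0621, -1.0187, 2.0236)
step 3: θ'=1.8986 (R=-4.0000) → pose (1.8720, -0.5566, 1.8986)
step 4: θ'=0.7736 (R=1.0000) → pose (1.6239, -1.5940, 0.7736)

(1.6239, -1.5940, 0.7736)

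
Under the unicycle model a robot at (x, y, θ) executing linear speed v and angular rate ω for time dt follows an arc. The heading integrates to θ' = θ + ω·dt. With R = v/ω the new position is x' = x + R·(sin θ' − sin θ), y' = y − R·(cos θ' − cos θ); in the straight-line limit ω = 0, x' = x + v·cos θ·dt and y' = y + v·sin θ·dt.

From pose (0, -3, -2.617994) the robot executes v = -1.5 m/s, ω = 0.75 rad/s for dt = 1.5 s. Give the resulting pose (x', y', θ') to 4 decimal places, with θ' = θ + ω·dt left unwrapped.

(0.9940, -1.1125, -1.4930)

θ' = -2.6180 + 0.75·1.5 = -1.4930
R = v/ω = -1.5/0.75 = -2.0000
x' = 0 + -2.0000·(sin -1.4930 − sin -2.6180) = 0.9940
y' = -3 − -2.0000·(cos -1.4930 − cos -2.6180) = -1.1125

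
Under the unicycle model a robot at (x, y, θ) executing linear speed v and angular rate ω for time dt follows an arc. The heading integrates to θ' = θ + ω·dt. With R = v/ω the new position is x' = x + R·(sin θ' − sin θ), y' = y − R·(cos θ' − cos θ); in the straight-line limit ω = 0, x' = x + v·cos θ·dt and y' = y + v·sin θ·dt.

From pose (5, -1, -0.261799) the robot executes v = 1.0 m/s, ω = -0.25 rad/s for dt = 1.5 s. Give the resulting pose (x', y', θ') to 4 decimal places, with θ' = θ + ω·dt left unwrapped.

(6.3432, -1.6477, -0.6368)

θ' = -0.2618 + -0.25·1.5 = -0.6368
R = v/ω = 1.0/-0.25 = -4.0000
x' = 5 + -4.0000·(sin -0.6368 − sin -0.2618) = 6.3432
y' = -1 − -4.0000·(cos -0.6368 − cos -0.2618) = -1.6477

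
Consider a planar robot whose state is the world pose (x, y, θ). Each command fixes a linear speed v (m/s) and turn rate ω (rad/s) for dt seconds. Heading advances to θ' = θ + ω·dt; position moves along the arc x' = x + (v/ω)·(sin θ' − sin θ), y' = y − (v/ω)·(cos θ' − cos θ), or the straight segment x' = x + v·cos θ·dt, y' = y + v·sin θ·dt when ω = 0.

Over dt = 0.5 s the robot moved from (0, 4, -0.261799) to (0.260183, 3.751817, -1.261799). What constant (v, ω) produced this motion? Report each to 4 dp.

Δθ = -1.261799 − -0.261799 = -1.000000
ω = Δθ/dt = -1.000000/0.5 = -2.0000
R = Δx/(sin θ' − sin θ) = -0.3750
v = R·ω = -0.3750·-2.0000 = 0.7500

v = 0.7500, ω = -2.0000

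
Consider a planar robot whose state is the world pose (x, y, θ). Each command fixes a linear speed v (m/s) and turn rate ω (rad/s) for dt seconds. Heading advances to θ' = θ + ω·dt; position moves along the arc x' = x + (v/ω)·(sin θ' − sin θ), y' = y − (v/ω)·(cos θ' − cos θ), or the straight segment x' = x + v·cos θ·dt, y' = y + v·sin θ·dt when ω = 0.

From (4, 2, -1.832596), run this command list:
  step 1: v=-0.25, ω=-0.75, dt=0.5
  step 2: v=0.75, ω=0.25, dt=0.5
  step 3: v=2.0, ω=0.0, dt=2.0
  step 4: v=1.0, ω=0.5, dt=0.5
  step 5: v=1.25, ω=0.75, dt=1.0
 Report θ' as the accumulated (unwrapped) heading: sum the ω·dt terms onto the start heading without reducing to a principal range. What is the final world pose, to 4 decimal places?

(1.8412, -3.3651, -1.0826)

step 1: θ'=-2.2076 (R=0.3333) → pose (4.0540, 2.1119, -2.2076)
step 2: θ'=-2.0826 (R=3.0000) → pose (3.8504, 1.7973, -2.0826)
step 3: θ'=-2.0826 (straight) → pose (1.8914, -1.6902, -2.0826)
step 4: θ'=-1.8326 (R=2.0000) → pose (1.7033, -2.1520, -1.8326)
step 5: θ'=-1.0826 (R=1.6667) → pose (1.8412, -3.3651, -1.0826)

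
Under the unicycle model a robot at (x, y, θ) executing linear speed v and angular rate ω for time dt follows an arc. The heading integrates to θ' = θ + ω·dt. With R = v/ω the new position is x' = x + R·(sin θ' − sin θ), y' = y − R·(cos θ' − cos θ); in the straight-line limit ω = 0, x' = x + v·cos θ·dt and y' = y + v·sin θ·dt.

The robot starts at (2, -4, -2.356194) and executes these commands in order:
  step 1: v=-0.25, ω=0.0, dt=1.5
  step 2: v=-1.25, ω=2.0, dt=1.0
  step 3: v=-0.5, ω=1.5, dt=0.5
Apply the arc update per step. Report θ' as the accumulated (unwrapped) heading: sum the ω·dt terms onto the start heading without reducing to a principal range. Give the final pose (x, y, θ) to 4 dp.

step 1: θ'=-2.3562 (straight) → pose (2.2652, -3.7348, -2.3562)
step 2: θ'=-0.3562 (R=-0.6250) → pose (2.0412, -2.7071, -0.3562)
step 3: θ'=0.3938 (R=-0.3333) → pose (1.7970, -2.7117, 0.3938)

(1.7970, -2.7117, 0.3938)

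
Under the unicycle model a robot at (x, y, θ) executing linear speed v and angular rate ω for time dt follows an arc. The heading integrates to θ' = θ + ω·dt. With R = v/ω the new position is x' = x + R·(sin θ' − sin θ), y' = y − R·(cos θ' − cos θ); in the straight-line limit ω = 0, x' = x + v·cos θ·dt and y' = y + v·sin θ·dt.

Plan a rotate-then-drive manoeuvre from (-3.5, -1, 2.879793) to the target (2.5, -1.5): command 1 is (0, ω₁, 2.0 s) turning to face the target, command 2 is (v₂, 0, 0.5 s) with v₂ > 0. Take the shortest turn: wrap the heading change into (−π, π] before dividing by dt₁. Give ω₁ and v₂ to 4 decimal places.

ω₁ = -1.4815, v₂ = 12.0416

heading to target = atan2(-1.5−-1, 2.5−-3.5) = -0.0831
Δθ = wrap(-0.0831 − 2.8798) = -2.9629; ω₁ = Δθ/dt₁ = -1.4815
distance = √((2.5−-3.5)² + (-1.5−-1)²) = 6.0208; v₂ = distance/dt₂ = 12.0416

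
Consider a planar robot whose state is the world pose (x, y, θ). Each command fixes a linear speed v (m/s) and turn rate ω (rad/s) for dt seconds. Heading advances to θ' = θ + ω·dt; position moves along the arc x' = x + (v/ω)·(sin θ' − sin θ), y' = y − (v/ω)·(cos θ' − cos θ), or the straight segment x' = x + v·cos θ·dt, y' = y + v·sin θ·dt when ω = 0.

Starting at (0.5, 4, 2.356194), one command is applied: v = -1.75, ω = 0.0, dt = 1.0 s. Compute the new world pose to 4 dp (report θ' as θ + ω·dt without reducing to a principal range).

θ' = 2.3562 + 0.0·1.0 = 2.3562
ω = 0 → straight: x' = 0.5 + -1.75·cos(2.3562)·1.0 = 1.7374
y' = 4 + -1.75·sin(2.3562)·1.0 = 2.7626

(1.7374, 2.7626, 2.3562)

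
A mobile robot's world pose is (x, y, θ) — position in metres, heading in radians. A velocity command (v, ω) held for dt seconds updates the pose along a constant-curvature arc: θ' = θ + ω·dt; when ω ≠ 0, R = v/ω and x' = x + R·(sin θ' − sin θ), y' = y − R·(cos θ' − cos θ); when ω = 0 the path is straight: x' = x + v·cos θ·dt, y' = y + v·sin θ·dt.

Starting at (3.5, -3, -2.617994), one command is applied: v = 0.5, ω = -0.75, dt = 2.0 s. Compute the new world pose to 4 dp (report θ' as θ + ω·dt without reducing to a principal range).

(2.6143, -2.7960, -4.1180)

θ' = -2.6180 + -0.75·2.0 = -4.1180
R = v/ω = 0.5/-0.75 = -0.6667
x' = 3.5 + -0.6667·(sin -4.1180 − sin -2.6180) = 2.6143
y' = -3 − -0.6667·(cos -4.1180 − cos -2.6180) = -2.7960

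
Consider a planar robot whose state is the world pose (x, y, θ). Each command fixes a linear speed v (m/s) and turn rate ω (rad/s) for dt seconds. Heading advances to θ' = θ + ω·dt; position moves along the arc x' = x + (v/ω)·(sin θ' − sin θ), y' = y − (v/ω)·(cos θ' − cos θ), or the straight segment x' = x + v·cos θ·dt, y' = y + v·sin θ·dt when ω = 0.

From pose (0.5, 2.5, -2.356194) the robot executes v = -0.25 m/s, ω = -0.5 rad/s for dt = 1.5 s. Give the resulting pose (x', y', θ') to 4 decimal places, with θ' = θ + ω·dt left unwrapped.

θ' = -2.3562 + -0.5·1.5 = -3.1062
R = v/ω = -0.25/-0.5 = 0.5000
x' = 0.5 + 0.5000·(sin -3.1062 − sin -2.3562) = 0.8359
y' = 2.5 − 0.5000·(cos -3.1062 − cos -2.3562) = 2.6461

(0.8359, 2.6461, -3.1062)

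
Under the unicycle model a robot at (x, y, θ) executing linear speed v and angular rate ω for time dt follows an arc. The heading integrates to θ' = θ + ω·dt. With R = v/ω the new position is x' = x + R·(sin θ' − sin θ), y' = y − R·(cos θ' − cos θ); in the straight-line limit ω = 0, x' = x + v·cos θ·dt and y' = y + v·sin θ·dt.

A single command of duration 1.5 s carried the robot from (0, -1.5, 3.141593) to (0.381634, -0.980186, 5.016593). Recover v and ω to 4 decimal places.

v = -0.5000, ω = 1.2500

Δθ = 5.016593 − 3.141593 = 1.875000
ω = Δθ/dt = 1.875000/1.5 = 1.2500
R = −Δy/(cos θ' − cos θ) = -0.4000
v = R·ω = -0.4000·1.2500 = -0.5000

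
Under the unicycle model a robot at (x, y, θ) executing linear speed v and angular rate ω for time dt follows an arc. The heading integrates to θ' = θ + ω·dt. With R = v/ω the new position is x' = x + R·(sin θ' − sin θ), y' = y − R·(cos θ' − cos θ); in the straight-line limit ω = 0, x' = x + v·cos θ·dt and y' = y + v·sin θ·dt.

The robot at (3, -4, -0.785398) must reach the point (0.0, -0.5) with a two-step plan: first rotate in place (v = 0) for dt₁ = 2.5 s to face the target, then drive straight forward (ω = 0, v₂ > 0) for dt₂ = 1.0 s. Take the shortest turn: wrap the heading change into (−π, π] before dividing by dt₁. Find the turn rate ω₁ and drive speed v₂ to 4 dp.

ω₁ = 1.2259, v₂ = 4.6098

heading to target = atan2(-0.5−-4, 0−3) = 2.2794
Δθ = wrap(2.2794 − -0.7854) = 3.0648; ω₁ = Δθ/dt₁ = 1.2259
distance = √((0−3)² + (-0.5−-4)²) = 4.6098; v₂ = distance/dt₂ = 4.6098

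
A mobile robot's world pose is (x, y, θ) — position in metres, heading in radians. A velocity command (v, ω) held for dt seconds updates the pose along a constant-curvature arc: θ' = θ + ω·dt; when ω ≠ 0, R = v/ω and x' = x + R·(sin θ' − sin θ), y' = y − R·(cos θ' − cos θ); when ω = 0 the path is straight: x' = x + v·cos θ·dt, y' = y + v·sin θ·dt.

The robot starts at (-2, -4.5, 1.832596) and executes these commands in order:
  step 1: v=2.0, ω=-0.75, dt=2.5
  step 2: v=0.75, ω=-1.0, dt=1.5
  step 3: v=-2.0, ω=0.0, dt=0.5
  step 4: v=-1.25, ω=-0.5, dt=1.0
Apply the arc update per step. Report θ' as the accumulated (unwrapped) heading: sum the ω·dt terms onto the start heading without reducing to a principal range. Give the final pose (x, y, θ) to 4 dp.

(1.6503, 0.3328, -2.0424)

step 1: θ'=-0.0424 (R=-2.6667) → pose (0.6888, -1.1455, -0.0424)
step 2: θ'=-1.5424 (R=-0.7500) → pose (1.4067, -1.8736, -1.5424)
step 3: θ'=-1.5424 (straight) → pose (1.3784, -0.8740, -1.5424)
step 4: θ'=-2.0424 (R=2.5000) → pose (1.6503, 0.3328, -2.0424)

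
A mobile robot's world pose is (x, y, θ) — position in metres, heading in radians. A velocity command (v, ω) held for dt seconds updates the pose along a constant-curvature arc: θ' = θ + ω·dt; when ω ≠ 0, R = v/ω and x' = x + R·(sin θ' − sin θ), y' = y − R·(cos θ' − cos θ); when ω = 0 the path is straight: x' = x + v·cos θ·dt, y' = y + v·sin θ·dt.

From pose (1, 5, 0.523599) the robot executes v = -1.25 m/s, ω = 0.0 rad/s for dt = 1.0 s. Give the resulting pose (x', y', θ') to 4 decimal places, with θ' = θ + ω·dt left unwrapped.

(-0.0825, 4.3750, 0.5236)

θ' = 0.5236 + 0.0·1.0 = 0.5236
ω = 0 → straight: x' = 1 + -1.25·cos(0.5236)·1.0 = -0.0825
y' = 5 + -1.25·sin(0.5236)·1.0 = 4.3750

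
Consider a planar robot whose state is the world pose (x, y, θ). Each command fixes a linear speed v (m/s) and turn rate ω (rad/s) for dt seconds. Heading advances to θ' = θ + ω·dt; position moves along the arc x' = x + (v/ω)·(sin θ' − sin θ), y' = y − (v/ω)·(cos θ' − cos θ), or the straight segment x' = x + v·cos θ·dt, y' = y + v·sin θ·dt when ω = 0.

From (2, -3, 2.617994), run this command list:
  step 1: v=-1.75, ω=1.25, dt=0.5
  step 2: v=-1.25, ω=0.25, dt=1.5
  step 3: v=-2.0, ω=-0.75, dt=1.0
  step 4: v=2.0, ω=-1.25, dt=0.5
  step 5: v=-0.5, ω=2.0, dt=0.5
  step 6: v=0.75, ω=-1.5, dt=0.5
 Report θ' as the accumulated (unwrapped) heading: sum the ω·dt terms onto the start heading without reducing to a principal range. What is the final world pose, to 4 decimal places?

(5.6206, -1.9015, 2.4930)

step 1: θ'=3.2430 (R=-1.4000) → pose (2.8417, -3.1804, 3.2430)
step 2: θ'=3.6180 (R=-5.0000) → pose (4.6285, -2.6493, 3.6180)
step 3: θ'=2.8680 (R=2.6667) → pose (6.5719, -2.4516, 2.8680)
step 4: θ'=2.2430 (R=-1.6000) → pose (5.7523, -1.9074, 2.2430)
step 5: θ'=3.2430 (R=-0.2500) → pose (5.9732, -2.0005, 3.2430)
step 6: θ'=2.4930 (R=-0.5000) → pose (5.6206, -1.9015, 2.4930)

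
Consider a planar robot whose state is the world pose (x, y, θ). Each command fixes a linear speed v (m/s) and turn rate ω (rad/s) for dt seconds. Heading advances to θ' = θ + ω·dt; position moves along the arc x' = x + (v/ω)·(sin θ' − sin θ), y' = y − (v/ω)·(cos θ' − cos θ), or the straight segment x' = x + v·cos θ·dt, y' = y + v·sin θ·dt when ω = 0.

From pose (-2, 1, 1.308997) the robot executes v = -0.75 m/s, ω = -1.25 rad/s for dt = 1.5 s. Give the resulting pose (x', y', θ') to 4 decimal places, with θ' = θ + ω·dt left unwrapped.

θ' = 1.3090 + -1.25·1.5 = -0.5660
R = v/ω = -0.75/-1.25 = 0.6000
x' = -2 + 0.6000·(sin -0.5660 − sin 1.3090) = -2.9013
y' = 1 − 0.6000·(cos -0.5660 − cos 1.3090) = 0.6489

(-2.9013, 0.6489, -0.5660)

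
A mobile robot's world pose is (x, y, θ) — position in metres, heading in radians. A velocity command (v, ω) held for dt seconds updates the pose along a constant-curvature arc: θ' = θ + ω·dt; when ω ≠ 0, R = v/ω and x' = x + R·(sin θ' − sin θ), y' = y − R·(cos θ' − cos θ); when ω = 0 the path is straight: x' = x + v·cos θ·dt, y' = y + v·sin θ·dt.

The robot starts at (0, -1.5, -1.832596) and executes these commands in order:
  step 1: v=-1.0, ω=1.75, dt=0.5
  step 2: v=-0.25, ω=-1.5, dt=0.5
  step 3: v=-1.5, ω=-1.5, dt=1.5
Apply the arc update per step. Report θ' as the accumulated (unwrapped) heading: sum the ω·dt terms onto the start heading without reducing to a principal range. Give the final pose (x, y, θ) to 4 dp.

step 1: θ'=-0.9576 (R=-0.5714) → pose (-0.0846, -1.0233, -0.9576)
step 2: θ'=-1.7076 (R=0.1667) → pose (-0.1134, -0.9046, -1.7076)
step 3: θ'=-3.9576 (R=1.0000) → pose (1.6056, -0.3558, -3.9576)

(1.6056, -0.3558, -3.9576)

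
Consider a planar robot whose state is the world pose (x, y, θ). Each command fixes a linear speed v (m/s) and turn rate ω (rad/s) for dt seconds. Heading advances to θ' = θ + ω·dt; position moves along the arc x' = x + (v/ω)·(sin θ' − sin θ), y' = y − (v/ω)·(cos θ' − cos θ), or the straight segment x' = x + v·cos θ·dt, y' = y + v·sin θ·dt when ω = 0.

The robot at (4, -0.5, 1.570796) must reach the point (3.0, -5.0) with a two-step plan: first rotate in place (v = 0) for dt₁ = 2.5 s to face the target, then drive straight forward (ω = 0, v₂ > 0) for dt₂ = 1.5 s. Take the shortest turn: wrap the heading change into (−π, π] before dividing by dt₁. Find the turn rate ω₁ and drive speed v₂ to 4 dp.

ω₁ = 1.1692, v₂ = 3.0732

heading to target = atan2(-5−-0.5, 3−4) = -1.7895
Δθ = wrap(-1.7895 − 1.5708) = 2.9229; ω₁ = Δθ/dt₁ = 1.1692
distance = √((3−4)² + (-5−-0.5)²) = 4.6098; v₂ = distance/dt₂ = 3.0732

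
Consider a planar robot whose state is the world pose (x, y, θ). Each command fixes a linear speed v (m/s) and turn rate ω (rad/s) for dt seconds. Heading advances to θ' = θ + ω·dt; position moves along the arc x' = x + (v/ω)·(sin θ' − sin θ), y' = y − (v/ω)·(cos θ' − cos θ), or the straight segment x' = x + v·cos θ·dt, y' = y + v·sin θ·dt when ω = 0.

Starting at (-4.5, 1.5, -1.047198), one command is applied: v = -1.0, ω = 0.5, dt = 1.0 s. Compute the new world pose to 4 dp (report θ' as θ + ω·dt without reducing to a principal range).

θ' = -1.0472 + 0.5·1.0 = -0.5472
R = v/ω = -1.0/0.5 = -2.0000
x' = -4.5 + -2.0000·(sin -0.5472 − sin -1.0472) = -5.1915
y' = 1.5 − -2.0000·(cos -0.5472 − cos -1.0472) = 2.2080

(-5.1915, 2.2080, -0.5472)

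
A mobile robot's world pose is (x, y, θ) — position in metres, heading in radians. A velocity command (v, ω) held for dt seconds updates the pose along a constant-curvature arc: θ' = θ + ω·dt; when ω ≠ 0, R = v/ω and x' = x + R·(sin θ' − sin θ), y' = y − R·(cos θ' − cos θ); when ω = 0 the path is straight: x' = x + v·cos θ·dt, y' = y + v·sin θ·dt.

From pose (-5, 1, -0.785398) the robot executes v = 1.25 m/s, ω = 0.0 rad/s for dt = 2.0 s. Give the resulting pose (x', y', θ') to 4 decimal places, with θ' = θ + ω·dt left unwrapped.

θ' = -0.7854 + 0.0·2.0 = -0.7854
ω = 0 → straight: x' = -5 + 1.25·cos(-0.7854)·2.0 = -3.2322
y' = 1 + 1.25·sin(-0.7854)·2.0 = -0.7678

(-3.2322, -0.7678, -0.7854)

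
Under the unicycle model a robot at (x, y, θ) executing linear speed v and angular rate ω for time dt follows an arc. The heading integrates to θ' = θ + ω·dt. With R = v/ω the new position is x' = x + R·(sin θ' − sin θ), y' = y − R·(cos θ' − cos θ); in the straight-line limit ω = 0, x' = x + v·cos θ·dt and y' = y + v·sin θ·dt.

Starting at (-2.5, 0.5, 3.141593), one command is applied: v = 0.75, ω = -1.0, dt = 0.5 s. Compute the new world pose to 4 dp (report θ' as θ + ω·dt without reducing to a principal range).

θ' = 3.1416 + -1.0·0.5 = 2.6416
R = v/ω = 0.75/-1.0 = -0.7500
x' = -2.5 + -0.7500·(sin 2.6416 − sin 3.1416) = -2.8596
y' = 0.5 − -0.7500·(cos 2.6416 − cos 3.1416) = 0.5918

(-2.8596, 0.5918, 2.6416)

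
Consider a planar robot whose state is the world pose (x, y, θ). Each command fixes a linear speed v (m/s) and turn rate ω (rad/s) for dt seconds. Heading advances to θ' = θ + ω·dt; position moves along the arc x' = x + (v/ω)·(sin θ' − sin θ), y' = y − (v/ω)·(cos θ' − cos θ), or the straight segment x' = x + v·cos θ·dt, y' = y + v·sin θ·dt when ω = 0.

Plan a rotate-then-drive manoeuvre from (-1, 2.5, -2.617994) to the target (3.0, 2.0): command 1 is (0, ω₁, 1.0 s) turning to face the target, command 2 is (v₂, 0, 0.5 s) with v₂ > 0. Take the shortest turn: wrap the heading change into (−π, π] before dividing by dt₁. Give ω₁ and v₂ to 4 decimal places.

heading to target = atan2(2−2.5, 3−-1) = -0.1244
Δθ = wrap(-0.1244 − -2.6180) = 2.4936; ω₁ = Δθ/dt₁ = 2.4936
distance = √((3−-1)² + (2−2.5)²) = 4.0311; v₂ = distance/dt₂ = 8.0623

ω₁ = 2.4936, v₂ = 8.0623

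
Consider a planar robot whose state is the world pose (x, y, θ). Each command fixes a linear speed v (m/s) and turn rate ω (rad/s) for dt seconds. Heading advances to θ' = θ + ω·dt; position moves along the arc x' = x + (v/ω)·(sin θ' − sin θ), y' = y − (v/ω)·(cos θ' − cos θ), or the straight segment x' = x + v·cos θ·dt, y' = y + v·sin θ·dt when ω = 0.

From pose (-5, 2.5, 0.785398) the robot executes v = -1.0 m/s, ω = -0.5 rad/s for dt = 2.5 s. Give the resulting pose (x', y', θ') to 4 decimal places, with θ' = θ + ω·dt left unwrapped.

θ' = 0.7854 + -0.5·2.5 = -0.4646
R = v/ω = -1.0/-0.5 = 2.0000
x' = -5 + 2.0000·(sin -0.4646 − sin 0.7854) = -7.3103
y' = 2.5 − 2.0000·(cos -0.4646 − cos 0.7854) = 2.1262

(-7.3103, 2.1262, -0.4646)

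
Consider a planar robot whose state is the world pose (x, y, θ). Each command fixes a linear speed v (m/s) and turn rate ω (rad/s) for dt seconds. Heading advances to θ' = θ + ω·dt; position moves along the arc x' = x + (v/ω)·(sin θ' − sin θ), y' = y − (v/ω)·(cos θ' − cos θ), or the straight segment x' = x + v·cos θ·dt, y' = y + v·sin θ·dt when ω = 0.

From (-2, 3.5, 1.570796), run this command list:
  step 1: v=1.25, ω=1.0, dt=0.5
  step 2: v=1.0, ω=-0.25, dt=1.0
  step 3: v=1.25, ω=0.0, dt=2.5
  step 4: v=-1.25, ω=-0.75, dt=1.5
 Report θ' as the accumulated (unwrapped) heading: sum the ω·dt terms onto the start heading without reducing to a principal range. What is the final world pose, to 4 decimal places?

step 1: θ'=2.0708 (R=1.2500) → pose (-2.1530, 4.0993, 2.0708)
step 2: θ'=1.8208 (R=-4.0000) → pose (-2.5183, 5.0274, 1.8208)
step 3: θ'=1.8208 (straight) → pose (-3.2915, 8.0552, 1.8208)
step 4: θ'=0.6958 (R=1.6667) → pose (-3.8380, 6.3636, 0.6958)

(-3.8380, 6.3636, 0.6958)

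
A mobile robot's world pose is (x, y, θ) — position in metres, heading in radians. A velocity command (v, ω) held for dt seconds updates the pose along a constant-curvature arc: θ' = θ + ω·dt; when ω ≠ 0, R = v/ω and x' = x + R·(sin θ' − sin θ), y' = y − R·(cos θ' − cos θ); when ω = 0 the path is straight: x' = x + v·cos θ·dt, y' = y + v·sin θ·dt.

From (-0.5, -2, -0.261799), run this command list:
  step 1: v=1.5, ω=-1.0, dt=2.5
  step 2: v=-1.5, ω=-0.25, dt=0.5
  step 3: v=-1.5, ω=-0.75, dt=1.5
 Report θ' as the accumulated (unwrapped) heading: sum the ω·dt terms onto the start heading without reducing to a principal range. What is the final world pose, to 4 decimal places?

step 1: θ'=-2.7618 (R=-1.5000) → pose (-0.3321, -4.8420, -2.7618)
step 2: θ'=-2.8868 (R=6.0000) → pose (0.3800, -4.6082, -2.8868)
step 3: θ'=-4.0118 (R=2.0000) → pose (2.4130, -5.2542, -4.0118)

(2.4130, -5.2542, -4.0118)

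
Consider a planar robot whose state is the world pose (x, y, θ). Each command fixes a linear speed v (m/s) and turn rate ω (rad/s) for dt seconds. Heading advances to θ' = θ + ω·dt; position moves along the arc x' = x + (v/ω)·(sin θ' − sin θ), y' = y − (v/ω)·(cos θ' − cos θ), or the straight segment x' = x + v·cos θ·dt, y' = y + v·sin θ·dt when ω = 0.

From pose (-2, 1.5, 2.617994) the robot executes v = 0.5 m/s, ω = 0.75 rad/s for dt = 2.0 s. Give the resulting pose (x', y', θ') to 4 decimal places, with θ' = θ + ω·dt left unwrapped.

θ' = 2.6180 + 0.75·2.0 = 4.1180
R = v/ω = 0.5/0.75 = 0.6667
x' = -2 + 0.6667·(sin 4.1180 − sin 2.6180) = -2.8857
y' = 1.5 − 0.6667·(cos 4.1180 − cos 2.6180) = 1.2960

(-2.8857, 1.2960, 4.1180)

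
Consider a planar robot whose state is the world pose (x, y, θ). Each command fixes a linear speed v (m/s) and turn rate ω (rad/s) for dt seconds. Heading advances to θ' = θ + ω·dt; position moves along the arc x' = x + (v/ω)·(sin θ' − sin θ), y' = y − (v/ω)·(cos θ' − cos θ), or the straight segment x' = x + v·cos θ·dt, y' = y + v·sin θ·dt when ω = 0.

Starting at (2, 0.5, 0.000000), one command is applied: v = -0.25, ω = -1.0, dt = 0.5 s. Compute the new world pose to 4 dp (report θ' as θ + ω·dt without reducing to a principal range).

θ' = 0.0000 + -1.0·0.5 = -0.5000
R = v/ω = -0.25/-1.0 = 0.2500
x' = 2 + 0.2500·(sin -0.5000 − sin 0.0000) = 1.8801
y' = 0.5 − 0.2500·(cos -0.5000 − cos 0.0000) = 0.5306

(1.8801, 0.5306, -0.5000)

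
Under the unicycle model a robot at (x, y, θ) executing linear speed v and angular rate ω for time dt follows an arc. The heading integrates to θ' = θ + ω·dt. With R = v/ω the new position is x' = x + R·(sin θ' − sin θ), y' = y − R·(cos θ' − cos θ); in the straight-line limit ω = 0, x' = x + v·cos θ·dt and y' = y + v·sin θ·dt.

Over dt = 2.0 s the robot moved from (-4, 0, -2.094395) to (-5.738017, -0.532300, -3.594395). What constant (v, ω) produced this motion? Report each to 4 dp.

v = 1.0000, ω = -0.7500

Δθ = -3.594395 − -2.094395 = -1.500000
ω = Δθ/dt = -1.500000/2.0 = -0.7500
R = Δx/(sin θ' − sin θ) = -1.3333
v = R·ω = -1.3333·-0.7500 = 1.0000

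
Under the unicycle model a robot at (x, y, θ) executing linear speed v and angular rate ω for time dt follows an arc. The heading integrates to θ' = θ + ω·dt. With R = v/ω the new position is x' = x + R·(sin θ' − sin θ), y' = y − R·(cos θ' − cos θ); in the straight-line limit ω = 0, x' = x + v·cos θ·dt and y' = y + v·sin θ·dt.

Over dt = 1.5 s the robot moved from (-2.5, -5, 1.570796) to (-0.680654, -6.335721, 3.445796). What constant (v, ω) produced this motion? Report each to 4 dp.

Δθ = 3.445796 − 1.570796 = 1.875000
ω = Δθ/dt = 1.875000/1.5 = 1.2500
R = Δx/(sin θ' − sin θ) = -1.4000
v = R·ω = -1.4000·1.2500 = -1.7500

v = -1.7500, ω = 1.2500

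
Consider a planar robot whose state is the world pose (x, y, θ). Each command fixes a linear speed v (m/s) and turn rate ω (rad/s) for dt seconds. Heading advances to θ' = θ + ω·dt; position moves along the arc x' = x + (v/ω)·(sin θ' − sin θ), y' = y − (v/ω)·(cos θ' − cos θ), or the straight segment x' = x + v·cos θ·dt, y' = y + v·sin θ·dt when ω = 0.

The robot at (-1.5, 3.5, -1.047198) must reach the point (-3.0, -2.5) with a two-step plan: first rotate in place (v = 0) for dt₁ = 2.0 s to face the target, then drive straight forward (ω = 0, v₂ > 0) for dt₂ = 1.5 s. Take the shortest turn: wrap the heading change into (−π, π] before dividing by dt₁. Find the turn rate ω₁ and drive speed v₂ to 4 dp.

heading to target = atan2(-2.5−3.5, -3−-1.5) = -1.8158
Δθ = wrap(-1.8158 − -1.0472) = -0.7686; ω₁ = Δθ/dt₁ = -0.3843
distance = √((-3−-1.5)² + (-2.5−3.5)²) = 6.1847; v₂ = distance/dt₂ = 4.1231

ω₁ = -0.3843, v₂ = 4.1231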